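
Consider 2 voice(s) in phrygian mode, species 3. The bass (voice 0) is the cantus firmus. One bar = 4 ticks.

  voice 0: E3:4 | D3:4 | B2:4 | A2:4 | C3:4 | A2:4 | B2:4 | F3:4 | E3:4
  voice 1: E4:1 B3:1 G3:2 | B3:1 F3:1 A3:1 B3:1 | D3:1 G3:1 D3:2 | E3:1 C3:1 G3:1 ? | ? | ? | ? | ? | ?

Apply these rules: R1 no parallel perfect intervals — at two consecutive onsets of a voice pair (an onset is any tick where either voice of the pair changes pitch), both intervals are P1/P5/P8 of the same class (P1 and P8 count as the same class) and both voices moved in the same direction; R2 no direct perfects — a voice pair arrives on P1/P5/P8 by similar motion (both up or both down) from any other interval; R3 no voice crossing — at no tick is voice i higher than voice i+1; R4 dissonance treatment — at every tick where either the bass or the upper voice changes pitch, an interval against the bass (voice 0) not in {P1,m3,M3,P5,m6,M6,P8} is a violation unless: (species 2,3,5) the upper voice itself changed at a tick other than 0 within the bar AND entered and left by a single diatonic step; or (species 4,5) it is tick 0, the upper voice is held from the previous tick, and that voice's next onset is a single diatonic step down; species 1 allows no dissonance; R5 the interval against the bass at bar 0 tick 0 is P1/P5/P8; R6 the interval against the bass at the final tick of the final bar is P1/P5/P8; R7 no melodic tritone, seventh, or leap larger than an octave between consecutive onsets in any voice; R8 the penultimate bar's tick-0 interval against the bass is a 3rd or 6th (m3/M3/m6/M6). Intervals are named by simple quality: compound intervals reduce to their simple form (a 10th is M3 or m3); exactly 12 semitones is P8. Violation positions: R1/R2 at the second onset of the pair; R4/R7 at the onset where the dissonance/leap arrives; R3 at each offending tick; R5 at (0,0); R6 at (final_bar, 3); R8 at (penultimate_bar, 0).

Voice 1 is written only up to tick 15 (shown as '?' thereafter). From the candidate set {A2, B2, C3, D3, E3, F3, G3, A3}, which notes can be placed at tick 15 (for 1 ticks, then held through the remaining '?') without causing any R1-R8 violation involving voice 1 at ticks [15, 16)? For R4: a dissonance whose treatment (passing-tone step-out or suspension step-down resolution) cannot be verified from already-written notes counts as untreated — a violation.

{A3, C3, E3, F3, G3}

A2: violates R7
B2: violates R4
C3: legal
D3: violates R4
E3: legal
F3: legal
G3: legal
A3: legal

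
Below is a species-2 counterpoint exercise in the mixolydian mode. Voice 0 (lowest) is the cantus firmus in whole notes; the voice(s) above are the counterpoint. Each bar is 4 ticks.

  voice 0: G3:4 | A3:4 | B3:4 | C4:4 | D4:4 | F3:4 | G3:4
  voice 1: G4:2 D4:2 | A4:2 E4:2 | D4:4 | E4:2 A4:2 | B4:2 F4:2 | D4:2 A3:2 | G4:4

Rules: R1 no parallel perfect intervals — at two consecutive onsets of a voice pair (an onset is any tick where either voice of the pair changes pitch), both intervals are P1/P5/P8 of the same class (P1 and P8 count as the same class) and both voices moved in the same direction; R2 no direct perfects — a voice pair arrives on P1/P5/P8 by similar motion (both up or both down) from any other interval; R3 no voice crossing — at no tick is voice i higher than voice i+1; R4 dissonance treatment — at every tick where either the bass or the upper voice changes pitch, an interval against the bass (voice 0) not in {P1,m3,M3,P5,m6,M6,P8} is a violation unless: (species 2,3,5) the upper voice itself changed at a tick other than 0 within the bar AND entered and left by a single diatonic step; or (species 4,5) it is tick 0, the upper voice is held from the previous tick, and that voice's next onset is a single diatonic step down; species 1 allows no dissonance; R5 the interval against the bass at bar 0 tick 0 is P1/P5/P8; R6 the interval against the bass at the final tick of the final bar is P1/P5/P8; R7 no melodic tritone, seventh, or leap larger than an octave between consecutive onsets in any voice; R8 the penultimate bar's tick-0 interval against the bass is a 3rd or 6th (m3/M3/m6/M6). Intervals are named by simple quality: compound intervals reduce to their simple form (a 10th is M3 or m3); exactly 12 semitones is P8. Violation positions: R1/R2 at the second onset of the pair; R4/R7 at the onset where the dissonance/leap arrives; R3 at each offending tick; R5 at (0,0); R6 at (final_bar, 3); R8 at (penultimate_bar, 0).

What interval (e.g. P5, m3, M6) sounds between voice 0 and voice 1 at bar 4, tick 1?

voice 0=D4 voice 1=B4 -> M6

M6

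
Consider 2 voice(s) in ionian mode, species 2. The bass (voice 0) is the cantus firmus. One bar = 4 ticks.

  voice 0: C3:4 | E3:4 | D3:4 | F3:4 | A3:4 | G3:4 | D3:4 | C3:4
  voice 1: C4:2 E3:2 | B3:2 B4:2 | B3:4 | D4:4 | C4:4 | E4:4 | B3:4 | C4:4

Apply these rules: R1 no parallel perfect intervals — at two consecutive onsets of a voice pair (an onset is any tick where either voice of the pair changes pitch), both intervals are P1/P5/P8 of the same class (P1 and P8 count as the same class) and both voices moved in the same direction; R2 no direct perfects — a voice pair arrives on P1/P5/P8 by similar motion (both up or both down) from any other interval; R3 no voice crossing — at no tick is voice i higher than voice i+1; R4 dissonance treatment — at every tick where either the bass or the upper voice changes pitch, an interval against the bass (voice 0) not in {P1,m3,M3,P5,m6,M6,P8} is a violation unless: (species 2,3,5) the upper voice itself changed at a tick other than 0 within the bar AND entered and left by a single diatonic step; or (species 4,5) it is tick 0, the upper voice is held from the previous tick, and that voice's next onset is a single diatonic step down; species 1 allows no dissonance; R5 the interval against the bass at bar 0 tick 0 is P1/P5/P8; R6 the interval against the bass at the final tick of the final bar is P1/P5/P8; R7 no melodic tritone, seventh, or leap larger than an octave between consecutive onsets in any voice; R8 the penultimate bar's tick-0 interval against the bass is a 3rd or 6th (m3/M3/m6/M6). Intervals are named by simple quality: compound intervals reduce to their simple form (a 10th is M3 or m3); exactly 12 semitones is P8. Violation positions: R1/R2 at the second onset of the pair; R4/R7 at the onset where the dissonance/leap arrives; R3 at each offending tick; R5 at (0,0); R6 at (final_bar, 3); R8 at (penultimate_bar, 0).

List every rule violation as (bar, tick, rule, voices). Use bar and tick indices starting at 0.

(1, 0, R2, (0, 1))

bar 0: v0=C3 v1=C4 downbeat P8
bar 1: v0=E3 v1=B3 downbeat P5
bar 2: v0=D3 v1=B3 downbeat M6
bar 3: v0=F3 v1=D4 downbeat M6
bar 4: v0=A3 v1=C4 downbeat m3
bar 5: v0=G3 v1=E4 downbeat M6
bar 6: v0=D3 v1=B3 downbeat M6
bar 7: v0=C3 v1=C4 downbeat P8
  -> R2 @ bar 1 tick 0 v(0, 1): C3/E3 M3 -> E3/B3 P5 similar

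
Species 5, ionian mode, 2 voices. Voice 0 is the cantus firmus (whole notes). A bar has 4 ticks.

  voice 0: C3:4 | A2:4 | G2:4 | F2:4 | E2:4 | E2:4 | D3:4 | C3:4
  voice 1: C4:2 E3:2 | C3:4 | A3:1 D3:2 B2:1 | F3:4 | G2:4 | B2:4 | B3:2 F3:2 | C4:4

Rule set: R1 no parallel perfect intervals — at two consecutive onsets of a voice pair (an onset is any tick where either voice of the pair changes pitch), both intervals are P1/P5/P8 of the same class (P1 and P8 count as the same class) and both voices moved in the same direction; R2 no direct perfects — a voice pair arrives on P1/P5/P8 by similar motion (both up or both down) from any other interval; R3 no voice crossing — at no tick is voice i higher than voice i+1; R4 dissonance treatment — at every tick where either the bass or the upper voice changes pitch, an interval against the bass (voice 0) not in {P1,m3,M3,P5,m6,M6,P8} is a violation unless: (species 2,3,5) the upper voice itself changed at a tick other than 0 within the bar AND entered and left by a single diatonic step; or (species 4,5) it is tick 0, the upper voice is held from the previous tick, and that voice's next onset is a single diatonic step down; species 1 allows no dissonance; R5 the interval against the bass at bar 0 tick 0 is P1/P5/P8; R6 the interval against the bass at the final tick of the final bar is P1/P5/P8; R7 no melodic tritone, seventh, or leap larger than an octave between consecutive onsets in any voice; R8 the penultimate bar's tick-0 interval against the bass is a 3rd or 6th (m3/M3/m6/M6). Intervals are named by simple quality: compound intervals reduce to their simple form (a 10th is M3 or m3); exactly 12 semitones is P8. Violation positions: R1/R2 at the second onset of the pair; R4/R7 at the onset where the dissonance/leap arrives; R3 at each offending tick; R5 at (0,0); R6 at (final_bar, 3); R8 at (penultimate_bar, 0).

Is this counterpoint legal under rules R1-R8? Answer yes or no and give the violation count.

bar 0: v0=C3 v1=C4 (P8)
bar 1: v0=A2 v1=C3 (m3)
bar 2: v0=G2 v1=A3 (M2)
bar 3: v0=F2 v1=F3 (P8)
bar 4: v0=E2 v1=G2 (m3)
bar 5: v0=E2 v1=B2 (P5)
bar 6: v0=D3 v1=B3 (M6)
bar 7: v0=C3 v1=C4 (P8)
  R4 @ bar2.0: G2/A3 M2 untreated
  R7 @ bar3.0: B2->F3 leap 6st
  R7 @ bar4.0: F3->G2 leap 10st
  R7 @ bar6.0: E2->D3 leap 10st
  R7 @ bar6.2: B3->F3 leap 6st

No (5 violations)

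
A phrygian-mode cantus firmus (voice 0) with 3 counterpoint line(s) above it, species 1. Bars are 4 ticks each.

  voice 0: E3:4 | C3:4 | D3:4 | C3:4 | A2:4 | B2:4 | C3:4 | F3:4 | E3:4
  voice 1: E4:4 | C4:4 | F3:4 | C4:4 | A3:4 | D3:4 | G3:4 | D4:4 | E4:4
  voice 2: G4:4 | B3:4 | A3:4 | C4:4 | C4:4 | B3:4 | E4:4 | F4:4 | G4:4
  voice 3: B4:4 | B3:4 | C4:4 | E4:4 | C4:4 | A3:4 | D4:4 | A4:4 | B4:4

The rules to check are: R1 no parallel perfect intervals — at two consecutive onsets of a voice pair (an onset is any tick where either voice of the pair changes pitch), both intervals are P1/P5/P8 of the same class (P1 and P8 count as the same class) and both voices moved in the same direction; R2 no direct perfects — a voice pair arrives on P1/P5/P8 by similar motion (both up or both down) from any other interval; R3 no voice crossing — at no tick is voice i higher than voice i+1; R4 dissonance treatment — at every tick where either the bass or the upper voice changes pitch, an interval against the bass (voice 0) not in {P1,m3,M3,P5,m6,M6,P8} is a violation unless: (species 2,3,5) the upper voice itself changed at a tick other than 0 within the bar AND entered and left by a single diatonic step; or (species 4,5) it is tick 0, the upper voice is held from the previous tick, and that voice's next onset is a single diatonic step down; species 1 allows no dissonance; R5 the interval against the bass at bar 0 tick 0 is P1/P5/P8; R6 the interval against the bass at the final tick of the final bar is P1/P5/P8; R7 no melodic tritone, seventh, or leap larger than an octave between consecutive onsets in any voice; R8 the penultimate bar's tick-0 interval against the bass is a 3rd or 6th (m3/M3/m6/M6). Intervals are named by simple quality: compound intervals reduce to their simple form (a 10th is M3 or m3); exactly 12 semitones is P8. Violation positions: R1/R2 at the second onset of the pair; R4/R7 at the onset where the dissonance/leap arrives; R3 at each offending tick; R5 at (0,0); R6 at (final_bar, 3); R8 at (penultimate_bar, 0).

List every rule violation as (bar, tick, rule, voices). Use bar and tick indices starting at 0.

(0, 0, R5, (0, 2))
(1, 0, R1, (0, 1))
(1, 0, R2, (2, 3))
(1, 0, R3, (1, 2))
(1, 0, R4, (0, 2))
(1, 0, R4, (0, 3))
(1, 1, R3, (1, 2))
(1, 2, R3, (1, 2))
(1, 3, R3, (1, 2))
(2, 0, R4, (0, 3))
(3, 0, R2, (1, 2))
(4, 0, R1, (0, 1))
(5, 0, R2, (1, 3))
(5, 0, R3, (2, 3))
(5, 0, R4, (0, 3))
(5, 1, R3, (2, 3))
(5, 2, R3, (2, 3))
(5, 3, R3, (2, 3))
(6, 0, R1, (1, 3))
(6, 0, R2, (0, 1))
(6, 0, R3, (2, 3))
(6, 0, R4, (0, 3))
(6, 1, R3, (2, 3))
(6, 2, R3, (2, 3))
(6, 3, R3, (2, 3))
(7, 0, R1, (1, 3))
(7, 0, R2, (0, 2))
(7, 0, R8, (0, 2))
(8, 0, R1, (1, 3))
(8, 3, R6, (0, 2))

bar 0: v0=E3 v1=E4 v2=G4 v3=B4 downbeat P5
bar 1: v0=C3 v1=C4 v2=B3 v3=B3 downbeat M7
bar 2: v0=D3 v1=F3 v2=A3 v3=C4 downbeat m7
bar 3: v0=C3 v1=C4 v2=C4 v3=E4 downbeat M3
bar 4: v0=A2 v1=A3 v2=C4 v3=C4 downbeat m3
bar 5: v0=B2 v1=D3 v2=B3 v3=A3 downbeat m7
bar 6: v0=C3 v1=G3 v2=E4 v3=D4 downbeat M2
bar 7: v0=F3 v1=D4 v2=F4 v3=A4 downbeat M3
bar 8: v0=E3 v1=E4 v2=G4 v3=B4 downbeat P5
  -> R5 @ bar 0 tick 0 v(0, 2): opens on m3
  -> R1 @ bar 1 tick 0 v(0, 1): E3/E4 P8 -> C3/C4 P8 similar
  -> R2 @ bar 1 tick 0 v(2, 3): G4/B4 M3 -> B3/B3 P1 similar
  -> R3 @ bar 1 tick 0 v(1, 2): C4 above B3
  -> R4 @ bar 1 tick 0 v(0, 2): C3/B3 M7 untreated
  -> R4 @ bar 1 tick 0 v(0, 3): C3/B3 M7 untreated
  -> R3 @ bar 1 tick 1 v(1, 2): C4 above B3
  -> R3 @ bar 1 tick 2 v(1, 2): C4 above B3
  -> R3 @ bar 1 tick 3 v(1, 2): C4 above B3
  -> R4 @ bar 2 tick 0 v(0, 3): D3/C4 m7 untreated
  -> R2 @ bar 3 tick 0 v(1, 2): F3/A3 M3 -> C4/C4 P1 similar
  -> R1 @ bar 4 tick 0 v(0, 1): C3/C4 P8 -> A2/A3 P8 similar
  -> R2 @ bar 5 tick 0 v(1, 3): A3/C4 m3 -> D3/A3 P5 similar
  -> R3 @ bar 5 tick 0 v(2, 3): B3 above A3
  -> R4 @ bar 5 tick 0 v(0, 3): B2/A3 m7 untreated
  -> R3 @ bar 5 tick 1 v(2, 3): B3 above A3
  -> R3 @ bar 5 tick 2 v(2, 3): B3 above A3
  -> R3 @ bar 5 tick 3 v(2, 3): B3 above A3
  -> R1 @ bar 6 tick 0 v(1, 3): D3/A3 P5 -> G3/D4 P5 similar
  -> R2 @ bar 6 tick 0 v(0, 1): B2/D3 m3 -> C3/G3 P5 similar
  -> R3 @ bar 6 tick 0 v(2, 3): E4 above D4
  -> R4 @ bar 6 tick 0 v(0, 3): C3/D4 M2 untreated
  -> R3 @ bar 6 tick 1 v(2, 3): E4 above D4
  -> R3 @ bar 6 tick 2 v(2, 3): E4 above D4
  -> R3 @ bar 6 tick 3 v(2, 3): E4 above D4
  -> R1 @ bar 7 tick 0 v(1, 3): G3/D4 P5 -> D4/A4 P5 similar
  -> R2 @ bar 7 tick 0 v(0, 2): C3/E4 M3 -> F3/F4 P8 similar
  -> R8 @ bar 7 tick 0 v(0, 2): penult P8 not 3rd/6th
  -> R1 @ bar 8 tick 0 v(1, 3): D4/A4 P5 -> E4/B4 P5 similar
  -> R6 @ bar 8 tick 3 v(0, 2): closes on m3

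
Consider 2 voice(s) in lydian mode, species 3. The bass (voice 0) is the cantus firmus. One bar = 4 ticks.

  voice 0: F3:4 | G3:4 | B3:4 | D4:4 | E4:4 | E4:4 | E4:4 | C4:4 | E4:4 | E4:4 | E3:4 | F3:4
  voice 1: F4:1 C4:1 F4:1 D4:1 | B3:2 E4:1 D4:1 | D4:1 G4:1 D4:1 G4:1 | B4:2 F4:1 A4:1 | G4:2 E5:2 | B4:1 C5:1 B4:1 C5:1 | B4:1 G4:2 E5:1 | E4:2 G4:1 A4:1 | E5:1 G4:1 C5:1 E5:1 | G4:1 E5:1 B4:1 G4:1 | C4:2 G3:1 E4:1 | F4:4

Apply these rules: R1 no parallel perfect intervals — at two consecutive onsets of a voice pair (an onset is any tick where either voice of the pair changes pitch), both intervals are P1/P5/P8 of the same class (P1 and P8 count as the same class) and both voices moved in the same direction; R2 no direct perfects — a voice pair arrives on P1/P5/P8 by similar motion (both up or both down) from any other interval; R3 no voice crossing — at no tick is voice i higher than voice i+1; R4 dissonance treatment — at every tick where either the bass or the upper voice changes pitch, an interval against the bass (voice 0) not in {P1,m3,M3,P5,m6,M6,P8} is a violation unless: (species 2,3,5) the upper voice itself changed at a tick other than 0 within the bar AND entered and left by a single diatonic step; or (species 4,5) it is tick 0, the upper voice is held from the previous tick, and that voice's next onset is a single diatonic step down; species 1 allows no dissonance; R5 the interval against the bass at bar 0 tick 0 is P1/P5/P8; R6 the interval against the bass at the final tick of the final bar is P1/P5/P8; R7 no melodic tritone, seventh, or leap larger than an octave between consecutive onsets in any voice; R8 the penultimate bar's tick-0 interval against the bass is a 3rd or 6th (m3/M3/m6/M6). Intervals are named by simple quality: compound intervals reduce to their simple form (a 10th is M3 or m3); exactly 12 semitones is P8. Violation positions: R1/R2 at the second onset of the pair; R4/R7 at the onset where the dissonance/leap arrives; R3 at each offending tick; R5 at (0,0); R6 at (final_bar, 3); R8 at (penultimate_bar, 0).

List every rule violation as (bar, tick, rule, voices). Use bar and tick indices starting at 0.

(3, 2, R7, (1,))
(8, 0, R2, (0, 1))
(11, 0, R1, (0, 1))

bar 0: v0=F3 v1=F4 downbeat P8
bar 1: v0=G3 v1=B3 downbeat M3
bar 2: v0=B3 v1=D4 downbeat m3
bar 3: v0=D4 v1=B4 downbeat M6
bar 4: v0=E4 v1=G4 downbeat m3
bar 5: v0=E4 v1=B4 downbeat P5
bar 6: v0=E4 v1=B4 downbeat P5
bar 7: v0=C4 v1=E4 downbeat M3
bar 8: v0=E4 v1=E5 downbeat P8
bar 9: v0=E4 v1=G4 downbeat m3
bar 10: v0=E3 v1=C4 downbeat m6
bar 11: v0=F3 v1=F4 downbeat P8
  -> R7 @ bar 3 tick 2 v(1,): B4->F4 leap 6st
  -> R2 @ bar 8 tick 0 v(0, 1): C4/A4 M6 -> E4/E5 P8 similar
  -> R1 @ bar 11 tick 0 v(0, 1): E3/E4 P8 -> F3/F4 P8 similar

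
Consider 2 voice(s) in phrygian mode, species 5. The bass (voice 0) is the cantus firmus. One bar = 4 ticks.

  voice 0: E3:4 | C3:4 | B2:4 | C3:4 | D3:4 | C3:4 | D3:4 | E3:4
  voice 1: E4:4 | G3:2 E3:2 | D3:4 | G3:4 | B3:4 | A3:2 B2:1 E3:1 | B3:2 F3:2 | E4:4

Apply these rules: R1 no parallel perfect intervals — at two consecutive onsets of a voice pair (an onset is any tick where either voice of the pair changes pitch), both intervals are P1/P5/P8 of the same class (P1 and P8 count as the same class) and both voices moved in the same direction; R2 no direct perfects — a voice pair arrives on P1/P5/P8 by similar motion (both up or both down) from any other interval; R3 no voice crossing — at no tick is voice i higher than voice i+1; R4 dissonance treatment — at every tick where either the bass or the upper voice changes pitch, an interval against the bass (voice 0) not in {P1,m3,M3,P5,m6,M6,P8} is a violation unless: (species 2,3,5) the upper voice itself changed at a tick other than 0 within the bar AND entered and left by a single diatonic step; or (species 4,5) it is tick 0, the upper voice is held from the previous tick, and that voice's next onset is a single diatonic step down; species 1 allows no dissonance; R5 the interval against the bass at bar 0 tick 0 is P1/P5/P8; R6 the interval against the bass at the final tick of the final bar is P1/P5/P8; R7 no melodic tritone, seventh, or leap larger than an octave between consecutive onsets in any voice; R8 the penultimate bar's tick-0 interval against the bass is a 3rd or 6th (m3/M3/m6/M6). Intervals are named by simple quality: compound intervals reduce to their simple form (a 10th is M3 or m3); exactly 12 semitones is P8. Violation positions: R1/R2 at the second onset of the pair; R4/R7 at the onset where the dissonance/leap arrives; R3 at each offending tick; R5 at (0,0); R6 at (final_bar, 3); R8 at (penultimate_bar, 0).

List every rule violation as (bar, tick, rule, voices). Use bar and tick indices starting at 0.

bar 0: v0=E3 v1=E4 downbeat P8
bar 1: v0=C3 v1=G3 downbeat P5
bar 2: v0=B2 v1=D3 downbeat m3
bar 3: v0=C3 v1=G3 downbeat P5
bar 4: v0=D3 v1=B3 downbeat M6
bar 5: v0=C3 v1=A3 downbeat M6
bar 6: v0=D3 v1=B3 downbeat M6
bar 7: v0=E3 v1=E4 downbeat P8
  -> R2 @ bar 1 tick 0 v(0, 1): E3/E4 P8 -> C3/G3 P5 similar
  -> R2 @ bar 3 tick 0 v(0, 1): B2/D3 m3 -> C3/G3 P5 similar
  -> R3 @ bar 5 tick 2 v(0, 1): C3 above B2
  -> R4 @ bar 5 tick 2 v(0, 1): C3/B2 m2 untreated
  -> R7 @ bar 5 tick 2 v(1,): A3->B2 leap 10st
  -> R7 @ bar 6 tick 2 v(1,): B3->F3 leap 6st
  -> R2 @ bar 7 tick 0 v(0, 1): D3/F3 m3 -> E3/E4 P8 similar
  -> R7 @ bar 7 tick 0 v(1,): F3->E4 leap 11st

(1, 0, R2, (0, 1))
(3, 0, R2, (0, 1))
(5, 2, R3, (0, 1))
(5, 2, R4, (0, 1))
(5, 2, R7, (1,))
(6, 2, R7, (1,))
(7, 0, R2, (0, 1))
(7, 0, R7, (1,))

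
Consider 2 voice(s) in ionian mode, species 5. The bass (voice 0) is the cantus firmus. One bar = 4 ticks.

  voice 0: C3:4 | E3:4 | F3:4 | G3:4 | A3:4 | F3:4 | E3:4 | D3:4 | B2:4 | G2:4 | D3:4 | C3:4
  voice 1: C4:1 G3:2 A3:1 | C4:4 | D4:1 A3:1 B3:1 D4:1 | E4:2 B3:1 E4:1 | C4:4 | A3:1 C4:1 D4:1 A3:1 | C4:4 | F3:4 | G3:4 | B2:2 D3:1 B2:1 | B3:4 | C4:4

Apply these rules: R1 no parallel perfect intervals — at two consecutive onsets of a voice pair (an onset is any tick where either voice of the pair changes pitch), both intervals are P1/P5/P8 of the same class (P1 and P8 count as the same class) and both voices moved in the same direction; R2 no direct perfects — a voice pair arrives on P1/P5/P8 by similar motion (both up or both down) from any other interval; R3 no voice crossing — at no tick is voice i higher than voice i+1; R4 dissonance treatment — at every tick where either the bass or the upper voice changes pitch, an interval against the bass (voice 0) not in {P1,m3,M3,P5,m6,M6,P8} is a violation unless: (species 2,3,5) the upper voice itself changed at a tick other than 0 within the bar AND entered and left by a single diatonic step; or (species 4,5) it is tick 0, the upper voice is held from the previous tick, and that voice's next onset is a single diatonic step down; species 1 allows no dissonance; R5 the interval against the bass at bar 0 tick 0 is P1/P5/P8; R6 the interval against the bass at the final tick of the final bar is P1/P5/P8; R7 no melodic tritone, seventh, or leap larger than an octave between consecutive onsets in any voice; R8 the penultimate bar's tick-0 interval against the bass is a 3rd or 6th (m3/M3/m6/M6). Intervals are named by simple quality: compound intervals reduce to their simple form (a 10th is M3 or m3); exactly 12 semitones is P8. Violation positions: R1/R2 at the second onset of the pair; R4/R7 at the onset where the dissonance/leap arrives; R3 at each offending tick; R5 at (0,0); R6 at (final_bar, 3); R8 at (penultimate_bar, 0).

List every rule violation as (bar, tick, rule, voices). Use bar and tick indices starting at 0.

(2, 2, R4, (0, 1))

bar 0: v0=C3 v1=C4 downbeat P8
bar 1: v0=E3 v1=C4 downbeat m6
bar 2: v0=F3 v1=D4 downbeat M6
bar 3: v0=G3 v1=E4 downbeat M6
bar 4: v0=A3 v1=C4 downbeat m3
bar 5: v0=F3 v1=A3 downbeat M3
bar 6: v0=E3 v1=C4 downbeat m6
bar 7: v0=D3 v1=F3 downbeat m3
bar 8: v0=B2 v1=G3 downbeat m6
bar 9: v0=G2 v1=B2 downbeat M3
bar 10: v0=D3 v1=B3 downbeat M6
bar 11: v0=C3 v1=C4 downbeat P8
  -> R4 @ bar 2 tick 2 v(0, 1): F3/B3 TT untreated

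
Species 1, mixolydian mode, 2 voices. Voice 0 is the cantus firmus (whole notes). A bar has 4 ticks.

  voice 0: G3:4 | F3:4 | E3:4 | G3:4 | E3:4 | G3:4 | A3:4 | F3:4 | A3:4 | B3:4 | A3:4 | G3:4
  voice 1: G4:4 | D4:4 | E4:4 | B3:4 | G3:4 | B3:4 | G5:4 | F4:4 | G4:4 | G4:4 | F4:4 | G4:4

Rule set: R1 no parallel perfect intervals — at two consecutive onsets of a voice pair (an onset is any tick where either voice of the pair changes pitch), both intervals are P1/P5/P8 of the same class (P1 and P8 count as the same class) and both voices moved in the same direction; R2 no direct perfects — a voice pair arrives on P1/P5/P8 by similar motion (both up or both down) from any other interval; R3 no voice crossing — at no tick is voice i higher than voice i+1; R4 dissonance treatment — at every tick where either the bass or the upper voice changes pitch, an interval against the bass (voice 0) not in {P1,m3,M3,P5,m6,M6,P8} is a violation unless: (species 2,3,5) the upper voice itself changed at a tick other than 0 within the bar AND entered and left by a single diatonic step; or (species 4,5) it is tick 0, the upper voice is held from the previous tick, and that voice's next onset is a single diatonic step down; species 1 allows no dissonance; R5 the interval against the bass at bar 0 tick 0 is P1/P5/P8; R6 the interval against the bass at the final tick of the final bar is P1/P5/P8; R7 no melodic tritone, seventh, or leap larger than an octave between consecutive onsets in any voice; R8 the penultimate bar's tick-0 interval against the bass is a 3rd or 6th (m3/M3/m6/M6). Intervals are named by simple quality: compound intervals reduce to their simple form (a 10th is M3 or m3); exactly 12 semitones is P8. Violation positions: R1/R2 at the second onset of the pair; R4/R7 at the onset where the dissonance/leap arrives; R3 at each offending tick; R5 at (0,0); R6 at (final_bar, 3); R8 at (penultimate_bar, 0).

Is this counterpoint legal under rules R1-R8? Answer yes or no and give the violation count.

bar 0: v0=G3 v1=G4 (P8)
bar 1: v0=F3 v1=D4 (M6)
bar 2: v0=E3 v1=E4 (P8)
bar 3: v0=G3 v1=B3 (M3)
bar 4: v0=E3 v1=G3 (m3)
bar 5: v0=G3 v1=B3 (M3)
bar 6: v0=A3 v1=G5 (m7)
bar 7: v0=F3 v1=F4 (P8)
bar 8: v0=A3 v1=G4 (m7)
bar 9: v0=B3 v1=G4 (m6)
bar 10: v0=A3 v1=F4 (m6)
bar 11: v0=G3 v1=G4 (P8)
  R4 @ bar6.0: A3/G5 m7 untreated
  R7 @ bar6.0: B3->G5 leap 20st
  R2 @ bar7.0: A3/G5 m7 -> F3/F4 P8 similar
  R7 @ bar7.0: G5->F4 leap 14st
  R4 @ bar8.0: A3/G4 m7 untreated

No (5 violations)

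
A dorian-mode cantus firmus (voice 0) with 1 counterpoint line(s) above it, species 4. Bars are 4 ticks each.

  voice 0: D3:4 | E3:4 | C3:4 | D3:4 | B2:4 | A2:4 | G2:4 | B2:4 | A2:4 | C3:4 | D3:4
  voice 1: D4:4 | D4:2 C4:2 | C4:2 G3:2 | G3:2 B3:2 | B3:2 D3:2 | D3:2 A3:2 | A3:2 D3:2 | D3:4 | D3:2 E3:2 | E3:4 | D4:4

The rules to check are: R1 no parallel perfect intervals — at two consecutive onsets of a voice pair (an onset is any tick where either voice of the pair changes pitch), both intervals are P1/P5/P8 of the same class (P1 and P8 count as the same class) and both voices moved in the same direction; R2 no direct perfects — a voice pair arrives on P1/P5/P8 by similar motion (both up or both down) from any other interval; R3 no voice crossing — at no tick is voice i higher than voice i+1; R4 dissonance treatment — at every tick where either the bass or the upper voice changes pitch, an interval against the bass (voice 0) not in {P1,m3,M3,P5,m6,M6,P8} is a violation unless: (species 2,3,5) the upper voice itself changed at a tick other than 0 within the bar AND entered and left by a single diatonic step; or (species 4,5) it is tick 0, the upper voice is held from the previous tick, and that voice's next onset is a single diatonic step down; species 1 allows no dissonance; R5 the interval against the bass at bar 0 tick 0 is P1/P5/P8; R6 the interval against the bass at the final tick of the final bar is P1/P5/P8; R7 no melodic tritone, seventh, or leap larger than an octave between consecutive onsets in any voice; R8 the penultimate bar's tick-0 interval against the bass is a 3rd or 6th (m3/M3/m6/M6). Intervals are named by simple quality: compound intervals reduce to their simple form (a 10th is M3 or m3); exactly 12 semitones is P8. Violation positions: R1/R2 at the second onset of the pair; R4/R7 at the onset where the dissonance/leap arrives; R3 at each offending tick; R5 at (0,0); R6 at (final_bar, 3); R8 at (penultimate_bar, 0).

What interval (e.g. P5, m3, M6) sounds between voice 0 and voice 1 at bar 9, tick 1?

voice 0=C3 voice 1=E3 -> M3

M3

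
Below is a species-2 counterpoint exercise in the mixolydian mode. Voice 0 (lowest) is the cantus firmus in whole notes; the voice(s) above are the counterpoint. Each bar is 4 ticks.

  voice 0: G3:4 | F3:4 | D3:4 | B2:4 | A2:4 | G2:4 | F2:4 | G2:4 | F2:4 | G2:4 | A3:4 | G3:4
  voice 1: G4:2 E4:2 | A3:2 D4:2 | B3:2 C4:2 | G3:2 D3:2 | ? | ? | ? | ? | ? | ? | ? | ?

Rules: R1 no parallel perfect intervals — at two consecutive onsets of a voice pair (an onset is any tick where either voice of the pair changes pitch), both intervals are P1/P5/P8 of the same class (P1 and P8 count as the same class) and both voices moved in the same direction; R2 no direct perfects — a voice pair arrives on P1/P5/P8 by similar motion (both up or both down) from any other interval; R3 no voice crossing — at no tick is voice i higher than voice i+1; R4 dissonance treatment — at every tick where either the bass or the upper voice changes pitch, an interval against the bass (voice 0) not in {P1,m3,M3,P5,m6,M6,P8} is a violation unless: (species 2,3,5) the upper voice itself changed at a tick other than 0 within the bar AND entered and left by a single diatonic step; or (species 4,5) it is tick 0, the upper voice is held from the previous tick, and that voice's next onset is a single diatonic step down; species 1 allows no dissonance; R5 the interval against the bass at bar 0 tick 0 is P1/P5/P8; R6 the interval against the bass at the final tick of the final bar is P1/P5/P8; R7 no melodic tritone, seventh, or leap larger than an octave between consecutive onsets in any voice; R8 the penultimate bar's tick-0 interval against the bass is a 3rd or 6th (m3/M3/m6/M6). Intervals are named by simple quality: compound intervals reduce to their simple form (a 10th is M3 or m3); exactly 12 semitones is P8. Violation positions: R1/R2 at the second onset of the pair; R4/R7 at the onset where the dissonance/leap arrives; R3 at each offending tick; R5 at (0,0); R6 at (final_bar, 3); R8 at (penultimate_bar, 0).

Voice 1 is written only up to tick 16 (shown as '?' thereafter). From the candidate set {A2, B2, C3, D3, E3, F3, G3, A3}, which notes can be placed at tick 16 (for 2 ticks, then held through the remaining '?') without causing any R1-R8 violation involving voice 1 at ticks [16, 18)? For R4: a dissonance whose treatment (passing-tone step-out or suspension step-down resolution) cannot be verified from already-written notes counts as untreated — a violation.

A2: violates R2
B2: violates R4
C3: legal
D3: violates R4
E3: legal
F3: legal
G3: violates R4
A3: legal

{A3, C3, E3, F3}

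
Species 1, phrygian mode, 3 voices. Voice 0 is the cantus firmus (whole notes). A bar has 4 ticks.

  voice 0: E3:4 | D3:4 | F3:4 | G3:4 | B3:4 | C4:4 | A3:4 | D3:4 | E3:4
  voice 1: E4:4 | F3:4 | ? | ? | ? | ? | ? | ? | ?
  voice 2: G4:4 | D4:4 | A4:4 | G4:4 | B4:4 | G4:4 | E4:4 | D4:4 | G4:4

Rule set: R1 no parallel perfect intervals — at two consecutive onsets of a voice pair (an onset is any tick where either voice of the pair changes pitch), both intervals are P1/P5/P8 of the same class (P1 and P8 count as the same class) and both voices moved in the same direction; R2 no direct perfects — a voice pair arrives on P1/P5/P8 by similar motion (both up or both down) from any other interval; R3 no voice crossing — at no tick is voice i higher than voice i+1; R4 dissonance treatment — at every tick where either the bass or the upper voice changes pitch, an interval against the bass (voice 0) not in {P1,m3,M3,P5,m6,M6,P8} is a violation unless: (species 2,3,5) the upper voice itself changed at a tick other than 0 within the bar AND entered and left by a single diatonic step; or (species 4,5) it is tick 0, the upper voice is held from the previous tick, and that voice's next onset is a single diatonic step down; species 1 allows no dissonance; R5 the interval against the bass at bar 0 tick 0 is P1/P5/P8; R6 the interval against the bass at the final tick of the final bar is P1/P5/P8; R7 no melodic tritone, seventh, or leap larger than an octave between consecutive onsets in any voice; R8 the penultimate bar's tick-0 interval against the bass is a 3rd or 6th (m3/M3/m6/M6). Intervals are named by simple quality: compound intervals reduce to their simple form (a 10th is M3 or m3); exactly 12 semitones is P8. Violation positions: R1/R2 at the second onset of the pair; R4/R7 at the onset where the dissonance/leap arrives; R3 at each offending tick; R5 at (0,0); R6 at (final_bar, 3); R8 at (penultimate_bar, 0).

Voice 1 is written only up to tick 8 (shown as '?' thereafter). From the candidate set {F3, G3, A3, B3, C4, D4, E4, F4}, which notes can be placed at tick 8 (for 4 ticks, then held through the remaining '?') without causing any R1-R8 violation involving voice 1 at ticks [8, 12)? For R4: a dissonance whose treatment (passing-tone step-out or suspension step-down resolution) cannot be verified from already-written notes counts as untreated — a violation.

F3: legal
G3: violates R4
A3: violates R2
B3: violates R4,R7
C4: violates R2
D4: violates R2
E4: violates R4,R7
F4: violates R2

{F3}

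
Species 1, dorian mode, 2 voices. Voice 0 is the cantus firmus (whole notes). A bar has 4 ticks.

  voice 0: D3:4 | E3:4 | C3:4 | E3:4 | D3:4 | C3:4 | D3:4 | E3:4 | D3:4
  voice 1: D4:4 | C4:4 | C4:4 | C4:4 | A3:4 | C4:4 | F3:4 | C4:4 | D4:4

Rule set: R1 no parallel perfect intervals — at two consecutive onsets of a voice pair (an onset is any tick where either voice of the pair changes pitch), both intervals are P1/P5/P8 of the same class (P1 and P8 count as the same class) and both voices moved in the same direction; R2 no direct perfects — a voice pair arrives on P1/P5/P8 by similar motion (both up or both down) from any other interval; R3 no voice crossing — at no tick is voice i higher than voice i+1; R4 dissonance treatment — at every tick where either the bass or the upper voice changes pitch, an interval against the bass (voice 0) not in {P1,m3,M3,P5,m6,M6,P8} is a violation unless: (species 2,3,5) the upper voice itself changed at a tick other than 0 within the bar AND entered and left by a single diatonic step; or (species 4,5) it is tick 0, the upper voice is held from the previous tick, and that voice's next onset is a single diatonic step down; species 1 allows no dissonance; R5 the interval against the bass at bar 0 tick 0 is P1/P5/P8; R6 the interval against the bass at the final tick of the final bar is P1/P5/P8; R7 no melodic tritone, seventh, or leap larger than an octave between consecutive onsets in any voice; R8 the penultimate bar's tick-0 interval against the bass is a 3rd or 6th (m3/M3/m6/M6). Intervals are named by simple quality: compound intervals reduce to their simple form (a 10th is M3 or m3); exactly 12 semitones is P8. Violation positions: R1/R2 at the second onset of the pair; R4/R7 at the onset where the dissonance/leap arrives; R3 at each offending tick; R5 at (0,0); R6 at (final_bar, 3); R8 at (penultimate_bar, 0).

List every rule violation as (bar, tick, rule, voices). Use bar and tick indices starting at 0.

bar 0: v0=D3 v1=D4 downbeat P8
bar 1: v0=E3 v1=C4 downbeat m6
bar 2: v0=C3 v1=C4 downbeat P8
bar 3: v0=E3 v1=C4 downbeat m6
bar 4: v0=D3 v1=A3 downbeat P5
bar 5: v0=C3 v1=C4 downbeat P8
bar 6: v0=D3 v1=F3 downbeat m3
bar 7: v0=E3 v1=C4 downbeat m6
bar 8: v0=D3 v1=D4 downbeat P8
  -> R2 @ bar 4 tick 0 v(0, 1): E3/C4 m6 -> D3/A3 P5 similar

(4, 0, R2, (0, 1))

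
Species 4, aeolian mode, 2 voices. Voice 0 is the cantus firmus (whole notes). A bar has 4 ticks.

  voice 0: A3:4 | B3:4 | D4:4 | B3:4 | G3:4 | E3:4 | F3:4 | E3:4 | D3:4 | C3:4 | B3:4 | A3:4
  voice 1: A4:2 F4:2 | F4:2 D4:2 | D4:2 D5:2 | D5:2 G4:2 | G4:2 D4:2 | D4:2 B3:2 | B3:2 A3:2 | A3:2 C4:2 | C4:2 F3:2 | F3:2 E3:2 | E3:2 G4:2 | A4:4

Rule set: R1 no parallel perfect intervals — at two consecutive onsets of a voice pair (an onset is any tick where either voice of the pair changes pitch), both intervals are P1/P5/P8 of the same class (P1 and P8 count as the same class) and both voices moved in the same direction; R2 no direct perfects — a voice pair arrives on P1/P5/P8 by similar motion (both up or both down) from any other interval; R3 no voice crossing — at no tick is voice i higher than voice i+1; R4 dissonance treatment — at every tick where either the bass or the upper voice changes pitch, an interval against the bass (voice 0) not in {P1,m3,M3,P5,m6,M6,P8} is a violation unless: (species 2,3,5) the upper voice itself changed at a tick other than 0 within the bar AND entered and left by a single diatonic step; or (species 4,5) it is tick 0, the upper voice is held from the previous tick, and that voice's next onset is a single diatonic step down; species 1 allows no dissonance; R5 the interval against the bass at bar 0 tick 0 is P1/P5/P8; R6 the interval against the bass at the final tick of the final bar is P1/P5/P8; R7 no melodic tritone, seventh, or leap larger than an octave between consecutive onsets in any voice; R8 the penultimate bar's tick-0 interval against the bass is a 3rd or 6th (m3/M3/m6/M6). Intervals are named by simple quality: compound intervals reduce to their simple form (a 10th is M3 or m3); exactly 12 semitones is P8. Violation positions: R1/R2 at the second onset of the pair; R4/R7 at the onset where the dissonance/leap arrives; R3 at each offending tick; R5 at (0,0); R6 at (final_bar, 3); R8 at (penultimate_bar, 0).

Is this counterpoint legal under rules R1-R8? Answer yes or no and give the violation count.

No (9 violations)

bar 0: v0=A3 v1=A4 (P8)
bar 1: v0=B3 v1=F4 (TT)
bar 2: v0=D4 v1=D4 (P1)
bar 3: v0=B3 v1=D5 (m3)
bar 4: v0=G3 v1=G4 (P8)
bar 5: v0=E3 v1=D4 (m7)
bar 6: v0=F3 v1=B3 (TT)
bar 7: v0=E3 v1=A3 (P4)
bar 8: v0=D3 v1=C4 (m7)
bar 9: v0=C3 v1=F3 (P4)
bar 10: v0=B3 v1=E3 (P5)
bar 11: v0=A3 v1=A4 (P8)
  R4 @ bar1.0: B3/F4 TT untreated
  R4 @ bar5.0: E3/D4 m7 untreated
  R4 @ bar7.0: E3/A3 P4 untreated
  R4 @ bar8.0: D3/C4 m7 untreated
  R3 @ bar10.0: B3 above E3
  R7 @ bar10.0: C3->B3 leap 11st
  R8 @ bar10.0: penult P5 not 3rd/6th
  R3 @ bar10.1: B3 above E3
  R7 @ bar10.2: E3->G4 leap 15st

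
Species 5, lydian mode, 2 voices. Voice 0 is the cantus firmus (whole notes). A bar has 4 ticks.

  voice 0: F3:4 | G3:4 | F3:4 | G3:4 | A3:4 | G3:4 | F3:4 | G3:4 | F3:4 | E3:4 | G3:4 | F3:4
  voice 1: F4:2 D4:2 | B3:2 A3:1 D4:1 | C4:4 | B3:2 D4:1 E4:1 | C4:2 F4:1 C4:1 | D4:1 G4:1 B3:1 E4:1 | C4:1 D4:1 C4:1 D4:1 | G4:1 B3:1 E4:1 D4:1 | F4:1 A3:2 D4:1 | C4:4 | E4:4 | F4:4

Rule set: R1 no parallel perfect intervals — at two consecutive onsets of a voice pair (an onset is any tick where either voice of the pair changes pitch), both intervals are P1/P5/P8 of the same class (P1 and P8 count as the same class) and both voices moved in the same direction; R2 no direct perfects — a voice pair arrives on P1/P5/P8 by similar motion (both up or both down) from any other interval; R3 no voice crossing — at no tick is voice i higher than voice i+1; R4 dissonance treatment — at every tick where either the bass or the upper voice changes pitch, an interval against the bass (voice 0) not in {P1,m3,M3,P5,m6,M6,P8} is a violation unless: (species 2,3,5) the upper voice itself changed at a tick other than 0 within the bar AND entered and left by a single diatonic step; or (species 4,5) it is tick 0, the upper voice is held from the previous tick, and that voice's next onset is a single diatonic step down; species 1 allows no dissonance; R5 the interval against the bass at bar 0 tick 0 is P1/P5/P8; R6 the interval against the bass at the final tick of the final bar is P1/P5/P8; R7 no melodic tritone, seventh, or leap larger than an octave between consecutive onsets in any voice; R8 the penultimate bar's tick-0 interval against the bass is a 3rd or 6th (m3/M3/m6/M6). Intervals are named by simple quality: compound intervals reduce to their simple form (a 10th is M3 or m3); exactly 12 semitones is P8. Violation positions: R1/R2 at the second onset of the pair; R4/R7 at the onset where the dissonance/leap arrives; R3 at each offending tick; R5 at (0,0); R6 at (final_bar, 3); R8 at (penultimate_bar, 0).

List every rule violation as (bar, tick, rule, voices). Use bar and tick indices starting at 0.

(1, 2, R4, (0, 1))
(2, 0, R1, (0, 1))
(6, 0, R2, (0, 1))
(7, 0, R2, (0, 1))

bar 0: v0=F3 v1=F4 downbeat P8
bar 1: v0=G3 v1=B3 downbeat M3
bar 2: v0=F3 v1=C4 downbeat P5
bar 3: v0=G3 v1=B3 downbeat M3
bar 4: v0=A3 v1=C4 downbeat m3
bar 5: v0=G3 v1=D4 downbeat P5
bar 6: v0=F3 v1=C4 downbeat P5
bar 7: v0=G3 v1=G4 downbeat P8
bar 8: v0=F3 v1=F4 downbeat P8
bar 9: v0=E3 v1=C4 downbeat m6
bar 10: v0=G3 v1=E4 downbeat M6
bar 11: v0=F3 v1=F4 downbeat P8
  -> R4 @ bar 1 tick 2 v(0, 1): G3/A3 M2 untreated
  -> R1 @ bar 2 tick 0 v(0, 1): G3/D4 P5 -> F3/C4 P5 similar
  -> R2 @ bar 6 tick 0 v(0, 1): G3/E4 M6 -> F3/C4 P5 similar
  -> R2 @ bar 7 tick 0 v(0, 1): F3/D4 M6 -> G3/G4 P8 similar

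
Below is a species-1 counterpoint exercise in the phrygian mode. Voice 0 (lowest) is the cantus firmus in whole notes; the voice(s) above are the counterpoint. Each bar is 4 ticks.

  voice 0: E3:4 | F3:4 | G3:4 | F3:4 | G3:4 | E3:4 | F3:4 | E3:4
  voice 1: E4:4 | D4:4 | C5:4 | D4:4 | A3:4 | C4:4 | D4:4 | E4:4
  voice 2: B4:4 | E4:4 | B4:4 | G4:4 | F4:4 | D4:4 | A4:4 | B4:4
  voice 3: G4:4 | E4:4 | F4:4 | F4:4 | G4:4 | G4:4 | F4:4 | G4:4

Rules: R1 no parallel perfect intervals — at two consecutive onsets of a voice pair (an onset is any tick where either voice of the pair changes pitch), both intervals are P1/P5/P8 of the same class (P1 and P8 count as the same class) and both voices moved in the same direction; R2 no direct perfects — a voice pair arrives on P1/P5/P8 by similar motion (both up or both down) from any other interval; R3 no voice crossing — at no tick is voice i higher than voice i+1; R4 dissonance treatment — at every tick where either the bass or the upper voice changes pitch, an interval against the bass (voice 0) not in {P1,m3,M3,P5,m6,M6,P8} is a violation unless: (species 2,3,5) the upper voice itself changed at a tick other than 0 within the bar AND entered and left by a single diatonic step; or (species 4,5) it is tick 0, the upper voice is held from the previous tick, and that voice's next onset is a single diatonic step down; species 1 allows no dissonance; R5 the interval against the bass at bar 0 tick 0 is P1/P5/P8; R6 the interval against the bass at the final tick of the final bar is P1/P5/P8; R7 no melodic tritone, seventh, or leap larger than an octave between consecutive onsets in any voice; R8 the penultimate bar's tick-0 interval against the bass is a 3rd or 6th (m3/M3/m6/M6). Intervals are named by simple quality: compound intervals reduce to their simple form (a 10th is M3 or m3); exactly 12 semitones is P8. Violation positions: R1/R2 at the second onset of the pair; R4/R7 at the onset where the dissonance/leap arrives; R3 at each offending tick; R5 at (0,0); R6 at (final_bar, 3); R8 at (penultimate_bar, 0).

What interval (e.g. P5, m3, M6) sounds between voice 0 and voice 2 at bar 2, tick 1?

M3

voice 0=G3 voice 2=B4 -> M3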